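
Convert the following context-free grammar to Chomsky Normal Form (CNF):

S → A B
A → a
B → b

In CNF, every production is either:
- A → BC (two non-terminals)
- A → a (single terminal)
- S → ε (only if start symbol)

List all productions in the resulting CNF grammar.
The grammar has no ε-productions or unit productions to eliminate.
S → A B is already in CNF (two non-terminals) – keep it.
A → a is already in CNF (single terminal) – keep it.
B → b is already in CNF (single terminal) – keep it.
Resulting CNF grammar (3 productions): A → a; B → b; S → A B

Final answer: A → a; B → b; S → A B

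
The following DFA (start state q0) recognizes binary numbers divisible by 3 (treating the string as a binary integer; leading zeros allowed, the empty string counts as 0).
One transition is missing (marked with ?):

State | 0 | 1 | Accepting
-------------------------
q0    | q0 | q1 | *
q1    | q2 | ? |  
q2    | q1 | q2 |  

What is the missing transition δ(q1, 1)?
q0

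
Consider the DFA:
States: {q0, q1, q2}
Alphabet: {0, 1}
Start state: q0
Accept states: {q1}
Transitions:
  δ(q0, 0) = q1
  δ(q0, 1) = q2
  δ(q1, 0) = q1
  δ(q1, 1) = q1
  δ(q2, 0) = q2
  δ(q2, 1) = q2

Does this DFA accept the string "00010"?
Processing string "00010":
  q0 --0--> q1
  q1 --0--> q1
  q1 --0--> q1
  q1 --1--> q1
  q1 --0--> q1
Final state: q1
Accept states: {q1}
q1 is an accept state, so the string is accepted.

Final answer: Yes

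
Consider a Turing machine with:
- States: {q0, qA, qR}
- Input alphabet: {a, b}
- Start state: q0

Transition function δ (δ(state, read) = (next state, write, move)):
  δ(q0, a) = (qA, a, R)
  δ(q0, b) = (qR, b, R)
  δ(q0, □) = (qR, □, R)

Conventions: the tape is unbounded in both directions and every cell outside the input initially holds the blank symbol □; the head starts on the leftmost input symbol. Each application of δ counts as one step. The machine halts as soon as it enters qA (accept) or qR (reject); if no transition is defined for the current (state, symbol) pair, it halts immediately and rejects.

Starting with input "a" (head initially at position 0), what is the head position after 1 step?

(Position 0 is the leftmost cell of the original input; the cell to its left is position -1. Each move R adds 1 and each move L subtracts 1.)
Step 0: [q0]a (head at position 0)
Step 1: δ(q0, a) = (qA, a, R)  ⊢  a[qA]□ (head at position 1)
Head position after 1 step: 1

Final answer: Position 1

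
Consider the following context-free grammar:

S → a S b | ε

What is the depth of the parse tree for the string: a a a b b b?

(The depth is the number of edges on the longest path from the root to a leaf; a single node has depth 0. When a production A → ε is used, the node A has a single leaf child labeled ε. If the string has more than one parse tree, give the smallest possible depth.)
The only parse tree applies S → a S b 3 times (once per matching a…b pair) and then S → ε.
The S nodes sit at depths 0, 1, …, 3; the innermost S (depth 3) has the single child ε at depth 4.
The terminal leaves a, b are at depths 1..3, so the longest root-to-leaf path is S → S → … → S → ε with 4 edges.
Depth = 4.

Final answer: 4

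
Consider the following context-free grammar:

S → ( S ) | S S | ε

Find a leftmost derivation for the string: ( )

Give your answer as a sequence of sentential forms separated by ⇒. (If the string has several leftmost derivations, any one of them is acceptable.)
Start with S.
Step 1: the leftmost non-terminal is S; apply S → ( S ):  ( S )
Step 2: the leftmost non-terminal is S; apply S → ε:  ( )

Final answer: S ⇒ ( S ) ⇒ ( )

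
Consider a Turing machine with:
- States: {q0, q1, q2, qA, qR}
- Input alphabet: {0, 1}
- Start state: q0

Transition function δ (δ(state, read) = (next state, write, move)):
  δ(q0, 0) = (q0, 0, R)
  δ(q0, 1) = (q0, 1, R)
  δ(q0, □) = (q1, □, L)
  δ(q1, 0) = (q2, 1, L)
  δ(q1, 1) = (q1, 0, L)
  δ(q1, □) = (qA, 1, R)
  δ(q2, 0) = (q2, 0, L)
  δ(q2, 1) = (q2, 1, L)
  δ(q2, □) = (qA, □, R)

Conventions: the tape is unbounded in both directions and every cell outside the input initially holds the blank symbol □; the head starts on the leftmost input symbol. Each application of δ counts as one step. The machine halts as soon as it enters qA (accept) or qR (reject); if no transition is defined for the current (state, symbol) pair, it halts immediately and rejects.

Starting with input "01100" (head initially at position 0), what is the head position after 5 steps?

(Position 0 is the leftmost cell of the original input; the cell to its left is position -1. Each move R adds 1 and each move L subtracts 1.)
Step 0: [q0]01100 (head at position 0)
Step 1: δ(q0, 0) = (q0, 0, R)  ⊢  0[q0]1100 (head at position 1)
Step 2: δ(q0, 1) = (q0, 1, R)  ⊢  01[q0]100 (head at position 2)
Step 3: δ(q0, 1) = (q0, 1, R)  ⊢  011[q0]00 (head at position 3)
Step 4: δ(q0, 0) = (q0, 0, R)  ⊢  0110[q0]0 (head at position 4)
Step 5: δ(q0, 0) = (q0, 0, R)  ⊢  01100[q0]□ (head at position 5)
Head position after 5 steps: 5

Final answer: Position 5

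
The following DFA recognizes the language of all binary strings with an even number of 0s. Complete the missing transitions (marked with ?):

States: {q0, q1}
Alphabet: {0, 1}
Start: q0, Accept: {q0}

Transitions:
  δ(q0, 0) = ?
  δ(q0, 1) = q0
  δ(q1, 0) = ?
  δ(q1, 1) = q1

What each state remembers (consistent with the given transitions and accept states):
  q0: an even number of 0s has been read so far
  q1: an odd number of 0s has been read so far
Filling in the missing entries:
  δ(q0, 0): in q0 (an even number of 0s has been read so far), after reading 0 we have: an odd number of 0s has been read so far → q1
  δ(q1, 0): in q1 (an odd number of 0s has been read so far), after reading 0 we have: an even number of 0s has been read so far → q0

Final answer: δ(q0, 0) = q1; δ(q1, 0) = q0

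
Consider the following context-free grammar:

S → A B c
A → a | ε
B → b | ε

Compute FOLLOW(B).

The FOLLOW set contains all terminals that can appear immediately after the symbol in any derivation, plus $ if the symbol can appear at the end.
B occurs in S → A B c, immediately followed by the terminal c. So FOLLOW(B) = {c}.

Final answer: {c}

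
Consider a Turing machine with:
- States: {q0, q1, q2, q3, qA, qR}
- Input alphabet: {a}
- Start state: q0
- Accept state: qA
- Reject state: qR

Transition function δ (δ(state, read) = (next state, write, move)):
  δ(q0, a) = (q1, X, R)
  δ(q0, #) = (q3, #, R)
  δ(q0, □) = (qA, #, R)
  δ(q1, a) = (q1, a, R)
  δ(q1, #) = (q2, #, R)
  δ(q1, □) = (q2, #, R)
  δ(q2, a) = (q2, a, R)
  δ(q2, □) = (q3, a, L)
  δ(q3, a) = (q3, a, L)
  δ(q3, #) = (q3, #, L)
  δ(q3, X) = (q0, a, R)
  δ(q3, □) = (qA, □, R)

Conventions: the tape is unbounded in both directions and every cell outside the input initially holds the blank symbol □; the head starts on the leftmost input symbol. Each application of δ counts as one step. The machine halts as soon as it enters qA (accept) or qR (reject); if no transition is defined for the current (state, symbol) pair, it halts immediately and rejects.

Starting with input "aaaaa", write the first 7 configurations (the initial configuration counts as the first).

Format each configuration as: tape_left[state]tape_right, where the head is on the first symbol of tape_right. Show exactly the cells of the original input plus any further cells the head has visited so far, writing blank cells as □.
Step 0: [q0]aaaaa (head at position 0)
Step 1: δ(q0, a) = (q1, X, R)  ⊢  X[q1]aaaa (head at position 1)
Step 2: δ(q1, a) = (q1, a, R)  ⊢  Xa[q1]aaa (head at position 2)
Step 3: δ(q1, a) = (q1, a, R)  ⊢  Xaa[q1]aa (head at position 3)
Step 4: δ(q1, a) = (q1, a, R)  ⊢  Xaaa[q1]a (head at position 4)
Step 5: δ(q1, a) = (q1, a, R)  ⊢  Xaaaa[q1]□ (head at position 5)
Step 6: δ(q1, □) = (q2, #, R)  ⊢  Xaaaa#[q2]□ (head at position 6)

Final answer: [q0]aaaaa ⊢ X[q1]aaaa ⊢ Xa[q1]aaa ⊢ Xaa[q1]aa ⊢ Xaaa[q1]a ⊢ Xaaaa[q1]□ ⊢ Xaaaa#[q2]□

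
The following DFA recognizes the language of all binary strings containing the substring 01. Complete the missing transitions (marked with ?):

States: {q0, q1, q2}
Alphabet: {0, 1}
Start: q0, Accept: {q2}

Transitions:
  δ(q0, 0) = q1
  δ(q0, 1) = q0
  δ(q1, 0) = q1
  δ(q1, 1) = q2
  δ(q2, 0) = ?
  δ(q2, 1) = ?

What each state remembers (consistent with the given transitions and accept states):
  q0: 01 not seen yet and the last symbol was not 0
  q1: 01 not seen yet and the last symbol was 0
  q2: the substring 01 has already been seen
Filling in the missing entries:
  δ(q2, 0): in q2 (the substring 01 has already been seen), after reading 0 we have: the substring 01 has already been seen → q2
  δ(q2, 1): in q2 (the substring 01 has already been seen), after reading 1 we have: the substring 01 has already been seen → q2

Final answer: δ(q2, 0) = q2; δ(q2, 1) = q2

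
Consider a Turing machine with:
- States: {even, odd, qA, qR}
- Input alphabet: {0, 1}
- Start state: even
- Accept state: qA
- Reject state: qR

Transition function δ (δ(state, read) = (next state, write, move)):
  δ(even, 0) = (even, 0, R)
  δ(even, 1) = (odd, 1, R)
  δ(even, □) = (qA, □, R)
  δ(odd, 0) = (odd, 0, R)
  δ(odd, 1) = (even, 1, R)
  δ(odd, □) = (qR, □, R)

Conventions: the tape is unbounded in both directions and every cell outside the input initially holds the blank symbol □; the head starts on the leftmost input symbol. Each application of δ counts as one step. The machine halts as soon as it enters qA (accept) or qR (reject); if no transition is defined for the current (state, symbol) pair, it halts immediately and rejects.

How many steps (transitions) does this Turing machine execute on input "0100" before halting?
Step 0: [even]0100 (head at position 0)
Step 1: δ(even, 0) = (even, 0, R)  ⊢  0[even]100 (head at position 1)
Step 2: δ(even, 1) = (odd, 1, R)  ⊢  01[odd]00 (head at position 2)
Step 3: δ(odd, 0) = (odd, 0, R)  ⊢  010[odd]0 (head at position 3)
Step 4: δ(odd, 0) = (odd, 0, R)  ⊢  0100[odd]□ (head at position 4)
Step 5: δ(odd, □) = (qR, □, R)  ⊢  0100□[qR]□ (head at position 5)
The machine is in qR, so it halts and rejects.
Number of transitions executed: 5.

Final answer: 5 steps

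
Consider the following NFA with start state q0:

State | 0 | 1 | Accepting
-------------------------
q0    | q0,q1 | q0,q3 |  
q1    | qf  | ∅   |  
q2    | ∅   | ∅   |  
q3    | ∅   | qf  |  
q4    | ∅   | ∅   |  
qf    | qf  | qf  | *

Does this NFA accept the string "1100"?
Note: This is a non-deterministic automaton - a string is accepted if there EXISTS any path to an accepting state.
Track the set of states the NFA could be in: start {q0}
Read '1': {q0} → {q0, q3}
Read '1': {q0, q3} → {q0, q3, qf}
Read '0': {q0, q3, qf} → {q0, q1, qf}
Read '0': {q0, q1, qf} → {q0, q1, qf}
Final set {q0, q1, qf} contains accepting state(s) {qf} → accepted.

Final answer: Yes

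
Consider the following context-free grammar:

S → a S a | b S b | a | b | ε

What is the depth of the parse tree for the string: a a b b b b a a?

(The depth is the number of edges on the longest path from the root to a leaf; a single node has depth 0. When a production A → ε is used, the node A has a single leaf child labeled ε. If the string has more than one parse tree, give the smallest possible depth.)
The string has even length 8, so its (unique) parse tree peels off matching outer symbols: S → a S a, S → a S a, S → b S b, S → b S b, and finally S → ε for the empty middle.
The S nodes are at depths 0..4; the ε leaf under the innermost S is at depth 5 (terminal leaves are at depths 1..4).
Depth = 5.

Final answer: 5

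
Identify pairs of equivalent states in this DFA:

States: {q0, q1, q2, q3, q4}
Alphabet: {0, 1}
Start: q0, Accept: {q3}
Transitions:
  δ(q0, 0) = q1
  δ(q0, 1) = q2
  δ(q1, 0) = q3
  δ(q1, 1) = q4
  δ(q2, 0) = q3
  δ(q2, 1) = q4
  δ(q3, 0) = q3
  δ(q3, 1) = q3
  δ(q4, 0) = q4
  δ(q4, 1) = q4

Using the table-filling algorithm:
Round 0 – mark pairs where exactly one state is accepting: (q0,q3), (q1,q3), (q2,q3), (q3,q4)
Round 1 – newly marked: (q0,q1) [on 0: q1 vs q3, already marked]; (q0,q2) [on 0: q1 vs q3, already marked]; (q1,q4) [on 0: q3 vs q4, already marked]; (q2,q4) [on 0: q3 vs q4, already marked]
Round 2 – newly marked: (q0,q4) [on 0: q1 vs q4, already marked]
No further pairs can be marked.
(q1, q2) unmarked: δ(q1,0)=q3, δ(q2,0)=q3; δ(q1,1)=q4, δ(q2,1)=q4 → equivalent
Equivalent pairs: (q1, q2)

Final answer: Equivalent pairs: (q1, q2)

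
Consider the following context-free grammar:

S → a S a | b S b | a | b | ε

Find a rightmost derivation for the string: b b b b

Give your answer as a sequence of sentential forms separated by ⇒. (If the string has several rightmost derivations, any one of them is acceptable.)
Start with S.
Step 1: the rightmost non-terminal is S; apply S → b S b:  b S b
Step 2: the rightmost non-terminal is S; apply S → b S b:  b b S b b
Step 3: the rightmost non-terminal is S; apply S → ε:  b b b b

Final answer: S ⇒ b S b ⇒ b b S b b ⇒ b b b b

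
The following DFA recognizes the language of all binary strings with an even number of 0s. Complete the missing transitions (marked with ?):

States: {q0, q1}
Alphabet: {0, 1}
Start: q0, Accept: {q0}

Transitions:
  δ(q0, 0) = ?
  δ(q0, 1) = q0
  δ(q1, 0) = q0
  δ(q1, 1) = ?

What each state remembers (consistent with the given transitions and accept states):
  q0: an even number of 0s has been read so far
  q1: an odd number of 0s has been read so far
Filling in the missing entries:
  δ(q0, 0): in q0 (an even number of 0s has been read so far), after reading 0 we have: an odd number of 0s has been read so far → q1
  δ(q1, 1): in q1 (an odd number of 0s has been read so far), after reading 1 we have: an odd number of 0s has been read so far → q1

Final answer: δ(q0, 0) = q1; δ(q1, 1) = q1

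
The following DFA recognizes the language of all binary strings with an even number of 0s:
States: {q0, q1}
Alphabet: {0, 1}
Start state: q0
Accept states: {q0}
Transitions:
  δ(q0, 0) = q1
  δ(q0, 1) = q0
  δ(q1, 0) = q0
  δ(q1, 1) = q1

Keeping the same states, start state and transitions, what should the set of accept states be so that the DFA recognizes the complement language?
The DFA is complete (every state has a transition on every symbol), so the complement
is recognized by the same DFA with accepting and non-accepting states swapped.
Original accept states: {q0}
Complement accept states = All states - Original accept states
= {q0, q1} - {q0}
= {q1}
Complement language: strings with an ODD number of 0s

Final answer: {q1}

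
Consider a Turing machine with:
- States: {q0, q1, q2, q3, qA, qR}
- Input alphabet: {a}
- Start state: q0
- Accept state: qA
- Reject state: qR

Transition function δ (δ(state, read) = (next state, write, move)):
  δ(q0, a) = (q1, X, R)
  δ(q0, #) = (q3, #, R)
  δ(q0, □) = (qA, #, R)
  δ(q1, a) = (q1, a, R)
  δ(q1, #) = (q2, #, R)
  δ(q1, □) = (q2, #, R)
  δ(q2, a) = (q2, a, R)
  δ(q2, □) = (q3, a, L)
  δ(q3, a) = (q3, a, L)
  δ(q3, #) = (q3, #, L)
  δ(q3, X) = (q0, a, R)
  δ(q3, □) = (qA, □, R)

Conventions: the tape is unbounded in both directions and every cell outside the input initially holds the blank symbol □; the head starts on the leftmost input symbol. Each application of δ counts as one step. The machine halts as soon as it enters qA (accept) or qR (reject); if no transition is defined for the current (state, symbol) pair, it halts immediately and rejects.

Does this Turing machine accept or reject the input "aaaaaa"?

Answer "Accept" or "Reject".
Trace (configuration after each step, as tape_left[state]tape_right with head position):
Step 0: [q0]aaaaaa (head at position 0)
Step 1: X[q1]aaaaa (head 1)
Step 2: Xa[q1]aaaa (head 2)
Step 3: Xaa[q1]aaa (head 3)
Step 4: Xaaa[q1]aa (head 4)
Step 5: Xaaaa[q1]a (head 5)
Step 6: Xaaaaa[q1]□ (head 6)
Step 7: Xaaaaa#[q2]□ (head 7)
Step 8: Xaaaaa[q3]#a (head 6)
Step 9: Xaaaa[q3]a#a (head 5)
Step 10: Xaaa[q3]aa#a (head 4)
Step 11: Xaa[q3]aaa#a (head 3)
Step 12: Xa[q3]aaaa#a (head 2)
Step 13: X[q3]aaaaa#a (head 1)
Step 14: [q3]Xaaaaa#a (head 0)
Step 15: a[q0]aaaaa#a (head 1)
Step 16: aX[q1]aaaa#a (head 2)
Step 17: aXa[q1]aaa#a (head 3)
Step 18: aXaa[q1]aa#a (head 4)
Step 19: aXaaa[q1]a#a (head 5)
Step 20: aXaaaa[q1]#a (head 6)
Step 21: aXaaaa#[q2]a (head 7)
Step 22: aXaaaa#a[q2]□ (head 8)
Step 23: aXaaaa#[q3]aa (head 7)
Step 24: aXaaaa[q3]#aa (head 6)
Step 25: aXaaa[q3]a#aa (head 5)
Step 26: aXaa[q3]aa#aa (head 4)
Step 27: aXa[q3]aaa#aa (head 3)
Step 28: aX[q3]aaaa#aa (head 2)
Step 29: a[q3]Xaaaa#aa (head 1)
Step 30: aa[q0]aaaa#aa (head 2)
Step 31: aaX[q1]aaa#aa (head 3)
Step 32: aaXa[q1]aa#aa (head 4)
Step 33: aaXaa[q1]a#aa (head 5)
Step 34: aaXaaa[q1]#aa (head 6)
Step 35: aaXaaa#[q2]aa (head 7)
Step 36: aaXaaa#a[q2]a (head 8)
Step 37: aaXaaa#aa[q2]□ (head 9)
Step 38: aaXaaa#a[q3]aa (head 8)
Step 39: aaXaaa#[q3]aaa (head 7)
Step 40: aaXaaa[q3]#aaa (head 6)
Step 41: aaXaa[q3]a#aaa (head 5)
Step 42: aaXa[q3]aa#aaa (head 4)
Step 43: aaX[q3]aaa#aaa (head 3)
Step 44: aa[q3]Xaaa#aaa (head 2)
Step 45: aaa[q0]aaa#aaa (head 3)
Step 46: aaaX[q1]aa#aaa (head 4)
Step 47: aaaXa[q1]a#aaa (head 5)
Step 48: aaaXaa[q1]#aaa (head 6)
Step 49: aaaXaa#[q2]aaa (head 7)
Step 50: aaaXaa#a[q2]aa (head 8)
Step 51: aaaXaa#aa[q2]a (head 9)
Step 52: aaaXaa#aaa[q2]□ (head 10)
Step 53: aaaXaa#aa[q3]aa (head 9)
Step 54: aaaXaa#a[q3]aaa (head 8)
Step 55: aaaXaa#[q3]aaaa (head 7)
Step 56: aaaXaa[q3]#aaaa (head 6)
Step 57: aaaXa[q3]a#aaaa (head 5)
Step 58: aaaX[q3]aa#aaaa (head 4)
Step 59: aaa[q3]Xaa#aaaa (head 3)
Step 60: aaaa[q0]aa#aaaa (head 4)
Step 61: aaaaX[q1]a#aaaa (head 5)
Step 62: aaaaXa[q1]#aaaa (head 6)
Step 63: aaaaXa#[q2]aaaa (head 7)
Step 64: aaaaXa#a[q2]aaa (head 8)
Step 65: aaaaXa#aa[q2]aa (head 9)
Step 66: aaaaXa#aaa[q2]a (head 10)
Step 67: aaaaXa#aaaa[q2]□ (head 11)
Step 68: aaaaXa#aaa[q3]aa (head 10)
Step 69: aaaaXa#aa[q3]aaa (head 9)
Step 70: aaaaXa#a[q3]aaaa (head 8)
Step 71: aaaaXa#[q3]aaaaa (head 7)
Step 72: aaaaXa[q3]#aaaaa (head 6)
Step 73: aaaaX[q3]a#aaaaa (head 5)
Step 74: aaaa[q3]Xa#aaaaa (head 4)
Step 75: aaaaa[q0]a#aaaaa (head 5)
Step 76: aaaaaX[q1]#aaaaa (head 6)
Step 77: aaaaaX#[q2]aaaaa (head 7)
Step 78: aaaaaX#a[q2]aaaa (head 8)
Step 79: aaaaaX#aa[q2]aaa (head 9)
Step 80: aaaaaX#aaa[q2]aa (head 10)
Step 81: aaaaaX#aaaa[q2]a (head 11)
Step 82: aaaaaX#aaaaa[q2]□ (head 12)
Step 83: aaaaaX#aaaa[q3]aa (head 11)
Step 84: aaaaaX#aaa[q3]aaa (head 10)
Step 85: aaaaaX#aa[q3]aaaa (head 9)
Step 86: aaaaaX#a[q3]aaaaa (head 8)
Step 87: aaaaaX#[q3]aaaaaa (head 7)
Step 88: aaaaaX[q3]#aaaaaa (head 6)
Step 89: aaaaa[q3]X#aaaaaa (head 5)
Step 90: aaaaaa[q0]#aaaaaa (head 6)
Step 91: aaaaaa#[q3]aaaaaa (head 7)
Step 92: aaaaaa[q3]#aaaaaa (head 6)
Step 93: aaaaa[q3]a#aaaaaa (head 5)
Step 94: aaaa[q3]aa#aaaaaa (head 4)
Step 95: aaa[q3]aaa#aaaaaa (head 3)
Step 96: aa[q3]aaaa#aaaaaa (head 2)
Step 97: a[q3]aaaaa#aaaaaa (head 1)
Step 98: [q3]aaaaaa#aaaaaa (head 0)
Step 99: [q3]□aaaaaa#aaaaaa (head -1)
Step 100: □[qA]aaaaaa#aaaaaa (head 0)
The machine is in qA, so it halts and accepts.

Final answer: Accept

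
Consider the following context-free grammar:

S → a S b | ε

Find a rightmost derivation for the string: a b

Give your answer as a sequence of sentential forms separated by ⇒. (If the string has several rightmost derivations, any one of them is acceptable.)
Start with S.
Step 1: the rightmost non-terminal is S; apply S → a S b:  a S b
Step 2: the rightmost non-terminal is S; apply S → ε:  a b

Final answer: S ⇒ a S b ⇒ a b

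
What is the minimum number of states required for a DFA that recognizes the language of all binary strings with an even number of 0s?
Language: binary strings with an even number of 0s
Lower bound (Myhill–Nerode): the prefixes ε, 0 are pairwise distinguishable:
  ε vs 0: suffix ε distinguishes them (ε has zero 0s (accepted), 0 has one 0 (rejected))
So any DFA needs at least 2 states.
Upper bound: a DFA with 2 states exists (one state per class above).
Minimum states: 2

Final answer: 2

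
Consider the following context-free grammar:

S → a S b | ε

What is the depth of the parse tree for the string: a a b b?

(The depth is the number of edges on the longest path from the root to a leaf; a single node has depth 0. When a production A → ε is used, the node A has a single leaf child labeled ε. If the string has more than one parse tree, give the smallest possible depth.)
The only parse tree applies S → a S b 2 times (once per matching a…b pair) and then S → ε.
The S nodes sit at depths 0, 1, …, 2; the innermost S (depth 2) has the single child ε at depth 3.
The terminal leaves a, b are at depths 1..2, so the longest root-to-leaf path is S → S → … → S → ε with 3 edges.
Depth = 3.

Final answer: 3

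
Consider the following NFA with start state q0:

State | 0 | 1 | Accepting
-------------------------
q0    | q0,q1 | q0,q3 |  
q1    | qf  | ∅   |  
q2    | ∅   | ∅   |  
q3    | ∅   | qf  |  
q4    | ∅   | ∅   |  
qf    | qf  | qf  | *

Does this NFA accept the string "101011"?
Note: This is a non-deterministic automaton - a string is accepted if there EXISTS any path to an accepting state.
Track the set of states the NFA could be in: start {q0}
Read '1': {q0} → {q0, q3}
Read '0': {q0, q3} → {q0, q1}
Read '1': {q0, q1} → {q0, q3}
Read '0': {q0, q3} → {q0, q1}
Read '1': {q0, q1} → {q0, q3}
Read '1': {q0, q3} → {q0, q3, qf}
Final set {q0, q3, qf} contains accepting state(s) {qf} → accepted.

Final answer: Yes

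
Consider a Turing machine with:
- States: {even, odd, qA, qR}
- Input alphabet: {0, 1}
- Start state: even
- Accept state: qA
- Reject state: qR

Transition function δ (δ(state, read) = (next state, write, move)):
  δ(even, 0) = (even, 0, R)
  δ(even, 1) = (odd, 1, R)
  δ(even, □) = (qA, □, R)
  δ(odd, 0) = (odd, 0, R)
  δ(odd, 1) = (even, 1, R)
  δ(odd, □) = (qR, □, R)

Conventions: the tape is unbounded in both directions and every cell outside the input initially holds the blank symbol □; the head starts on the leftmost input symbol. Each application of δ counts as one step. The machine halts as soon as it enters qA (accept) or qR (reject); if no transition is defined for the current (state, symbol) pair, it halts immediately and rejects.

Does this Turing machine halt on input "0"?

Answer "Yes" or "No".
Step 0: [even]0 (head at position 0)
Step 1: δ(even, 0) = (even, 0, R)  ⊢  0[even]□ (head at position 1)
Step 2: δ(even, □) = (qA, □, R)  ⊢  0□[qA]□ (head at position 2)
The machine is in qA, so it halts and accepts.
It halts after 2 steps.

Final answer: Yes - halts after 2 steps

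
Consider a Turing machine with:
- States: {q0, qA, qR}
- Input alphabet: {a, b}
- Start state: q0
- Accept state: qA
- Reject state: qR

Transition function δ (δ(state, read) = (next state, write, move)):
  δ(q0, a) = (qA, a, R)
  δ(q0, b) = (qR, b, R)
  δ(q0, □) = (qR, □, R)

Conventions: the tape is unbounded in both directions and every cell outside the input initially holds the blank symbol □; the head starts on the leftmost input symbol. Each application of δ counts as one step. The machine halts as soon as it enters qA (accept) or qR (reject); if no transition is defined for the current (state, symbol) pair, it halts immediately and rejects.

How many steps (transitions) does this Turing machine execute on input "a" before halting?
Step 0: [q0]a (head at position 0)
Step 1: δ(q0, a) = (qA, a, R)  ⊢  a[qA]□ (head at position 1)
The machine is in qA, so it halts and accepts.
Number of transitions executed: 1.

Final answer: 1 steps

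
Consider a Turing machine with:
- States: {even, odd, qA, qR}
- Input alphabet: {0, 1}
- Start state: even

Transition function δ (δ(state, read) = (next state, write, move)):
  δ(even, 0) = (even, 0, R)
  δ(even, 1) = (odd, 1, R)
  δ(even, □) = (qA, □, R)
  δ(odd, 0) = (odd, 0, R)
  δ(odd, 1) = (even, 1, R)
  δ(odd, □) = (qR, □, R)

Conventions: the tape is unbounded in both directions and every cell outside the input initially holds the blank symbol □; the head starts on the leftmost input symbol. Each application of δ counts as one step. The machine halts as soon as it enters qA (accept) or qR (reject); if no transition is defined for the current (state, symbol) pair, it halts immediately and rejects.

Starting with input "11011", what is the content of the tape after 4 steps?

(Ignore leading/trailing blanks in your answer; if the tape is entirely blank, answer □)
Step 0: [even]11011 (head at position 0)
Step 1: δ(even, 1) = (odd, 1, R)  ⊢  1[odd]1011 (head at position 1)
Step 2: δ(odd, 1) = (even, 1, R)  ⊢  11[even]011 (head at position 2)
Step 3: δ(even, 0) = (even, 0, R)  ⊢  110[even]11 (head at position 3)
Step 4: δ(even, 1) = (odd, 1, R)  ⊢  1101[odd]1 (head at position 4)
Tape after 4 steps (ignoring surrounding blanks): 11011

Final answer: Tape: 11011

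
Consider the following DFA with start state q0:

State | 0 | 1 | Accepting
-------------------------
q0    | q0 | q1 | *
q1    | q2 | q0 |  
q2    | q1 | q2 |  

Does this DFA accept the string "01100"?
Start in q0.
Read '0': q0 → q0
Read '1': q0 → q1
Read '1': q1 → q0
Read '0': q0 → q0
Read '0': q0 → q0
Final state q0 is accepting, so the string is accepted.

Final answer: Yes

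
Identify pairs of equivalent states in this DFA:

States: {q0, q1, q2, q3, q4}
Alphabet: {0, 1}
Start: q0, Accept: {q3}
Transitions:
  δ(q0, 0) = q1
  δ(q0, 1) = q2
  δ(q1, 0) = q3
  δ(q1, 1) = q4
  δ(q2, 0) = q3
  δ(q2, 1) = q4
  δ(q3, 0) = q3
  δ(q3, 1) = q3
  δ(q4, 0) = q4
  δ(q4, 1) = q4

Using the table-filling algorithm:
Round 0 – mark pairs where exactly one state is accepting: (q0,q3), (q1,q3), (q2,q3), (q3,q4)
Round 1 – newly marked: (q0,q1) [on 0: q1 vs q3, already marked]; (q0,q2) [on 0: q1 vs q3, already marked]; (q1,q4) [on 0: q3 vs q4, already marked]; (q2,q4) [on 0: q3 vs q4, already marked]
Round 2 – newly marked: (q0,q4) [on 0: q1 vs q4, already marked]
No further pairs can be marked.
(q1, q2) unmarked: δ(q1,0)=q3, δ(q2,0)=q3; δ(q1,1)=q4, δ(q2,1)=q4 → equivalent
Equivalent pairs: (q1, q2)

Final answer: Equivalent pairs: (q1, q2)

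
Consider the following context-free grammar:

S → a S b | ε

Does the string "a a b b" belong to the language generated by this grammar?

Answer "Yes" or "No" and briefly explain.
A derivation exists: S ⇒ a S b ⇒ a a S b b ⇒ a a b b (using S → a S b twice, then S → ε).

Final answer: Yes - a valid derivation exists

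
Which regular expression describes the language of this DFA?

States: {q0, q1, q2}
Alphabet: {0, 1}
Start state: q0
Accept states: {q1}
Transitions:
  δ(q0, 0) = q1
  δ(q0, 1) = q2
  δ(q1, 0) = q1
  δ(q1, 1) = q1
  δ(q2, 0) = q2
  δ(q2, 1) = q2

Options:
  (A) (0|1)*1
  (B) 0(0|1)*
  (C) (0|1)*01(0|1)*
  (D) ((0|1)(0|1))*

Testing sample strings against the DFA:
  '010' -> accepted
  '000' -> accepted
  '1001' -> rejected
  '11' -> rejected
Checking each option for a counterexample:
  (A) (0|1)*1: '0' is accepted by the DFA but does not match the regex → eliminated
  (B) 0(0|1)*: agrees with the DFA on all strings of length ≤ 4
  (C) (0|1)*01(0|1)*: '0' is accepted by the DFA but does not match the regex → eliminated
  (D) ((0|1)(0|1))*: ε is rejected by the DFA but matches the regex → eliminated
Only (B) 0(0|1)* is consistent with the DFA.

Final answer: (B) 0(0|1)*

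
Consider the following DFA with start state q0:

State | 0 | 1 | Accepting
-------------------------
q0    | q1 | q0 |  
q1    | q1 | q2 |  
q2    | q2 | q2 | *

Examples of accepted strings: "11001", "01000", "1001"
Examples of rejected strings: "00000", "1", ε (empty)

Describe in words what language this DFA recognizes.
binary strings containing '01' as a substring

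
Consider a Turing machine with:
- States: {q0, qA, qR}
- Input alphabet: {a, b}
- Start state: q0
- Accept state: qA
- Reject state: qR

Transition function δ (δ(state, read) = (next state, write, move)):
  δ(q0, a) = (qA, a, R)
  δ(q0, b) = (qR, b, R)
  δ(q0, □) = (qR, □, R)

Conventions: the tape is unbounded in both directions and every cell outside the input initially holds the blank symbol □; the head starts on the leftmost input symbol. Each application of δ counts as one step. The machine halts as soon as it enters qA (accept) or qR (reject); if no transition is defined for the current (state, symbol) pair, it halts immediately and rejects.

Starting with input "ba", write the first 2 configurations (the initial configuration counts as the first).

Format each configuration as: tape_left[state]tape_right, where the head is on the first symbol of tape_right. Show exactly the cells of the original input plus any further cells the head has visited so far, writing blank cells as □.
Step 0: [q0]ba (head at position 0)
Step 1: δ(q0, b) = (qR, b, R)  ⊢  b[qR]a (head at position 1)

Final answer: [q0]ba ⊢ b[qR]a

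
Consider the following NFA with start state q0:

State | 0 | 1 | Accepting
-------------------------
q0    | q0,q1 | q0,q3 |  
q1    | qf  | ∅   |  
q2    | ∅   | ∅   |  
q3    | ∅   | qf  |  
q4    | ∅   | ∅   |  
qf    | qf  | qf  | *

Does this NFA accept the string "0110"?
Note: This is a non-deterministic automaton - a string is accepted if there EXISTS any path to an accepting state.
Track the set of states the NFA could be in: start {q0}
Read '0': {q0} → {q0, q1}
Read '1': {q0, q1} → {q0, q3}
Read '1': {q0, q3} → {q0, q3, qf}
Read '0': {q0, q3, qf} → {q0, q1, qf}
Final set {q0, q1, qf} contains accepting state(s) {qf} → accepted.

Final answer: Yes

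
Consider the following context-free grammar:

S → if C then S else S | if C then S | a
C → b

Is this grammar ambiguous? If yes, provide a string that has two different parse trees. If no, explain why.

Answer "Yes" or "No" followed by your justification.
The 'dangling else' can attach to either if. Two leftmost derivations of  if b then if b then a else a:
  (1) S ⇒ if C then S else S ⇒ if b then S else S ⇒ if b then if C then S else S ⇒ if b then if b then S else S ⇒ if b then if b then a else S ⇒ if b then if b then a else a   (else belongs to the outer if)
  (2) S ⇒ if C then S ⇒ if b then S ⇒ if b then if C then S else S ⇒ if b then if b then S else S ⇒ if b then if b then a else S ⇒ if b then if b then a else a   (else belongs to the inner if)
Two distinct parse trees for the same string, so the grammar is ambiguous.

Final answer: Yes - the string 'if b then if b then a else a' has two distinct leftmost derivations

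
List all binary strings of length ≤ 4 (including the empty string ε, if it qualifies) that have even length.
Checking every binary string of length 0 to 4:
  Length 0: accepted: ε | rejected: (none)
  Length 1: accepted: (none) | rejected: 0, 1
  Length 2: accepted: 00, 01, 10, 11 | rejected: (none)
  Length 3: accepted: (none) | rejected: 000, 001, 010, 011, 100, 101, 110, 111
  Length 4: accepted: 0000, 0001, 0010, 0011, 0100, 0101, 0110, 0111, 1000, 1001, 1010, 1011, 1100, 1101, 1110, 1111 | rejected: (none)
Total: 21 string(s).

Final answer: ε, 00, 01, 10, 11, 0000, 0001, 0010, 0011, 0100, 0101, 0110, 0111, 1000, 1001, 1010, 1011, 1100, 1101, 1110, 1111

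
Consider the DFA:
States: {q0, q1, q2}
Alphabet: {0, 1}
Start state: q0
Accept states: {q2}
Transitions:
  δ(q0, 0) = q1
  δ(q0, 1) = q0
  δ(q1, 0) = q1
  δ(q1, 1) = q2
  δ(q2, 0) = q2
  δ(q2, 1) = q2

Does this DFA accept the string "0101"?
Processing string "0101":
  q0 --0--> q1
  q1 --1--> q2
  q2 --0--> q2
  q2 --1--> q2
Final state: q2
Accept states: {q2}
q2 is an accept state, so the string is accepted.

Final answer: Yes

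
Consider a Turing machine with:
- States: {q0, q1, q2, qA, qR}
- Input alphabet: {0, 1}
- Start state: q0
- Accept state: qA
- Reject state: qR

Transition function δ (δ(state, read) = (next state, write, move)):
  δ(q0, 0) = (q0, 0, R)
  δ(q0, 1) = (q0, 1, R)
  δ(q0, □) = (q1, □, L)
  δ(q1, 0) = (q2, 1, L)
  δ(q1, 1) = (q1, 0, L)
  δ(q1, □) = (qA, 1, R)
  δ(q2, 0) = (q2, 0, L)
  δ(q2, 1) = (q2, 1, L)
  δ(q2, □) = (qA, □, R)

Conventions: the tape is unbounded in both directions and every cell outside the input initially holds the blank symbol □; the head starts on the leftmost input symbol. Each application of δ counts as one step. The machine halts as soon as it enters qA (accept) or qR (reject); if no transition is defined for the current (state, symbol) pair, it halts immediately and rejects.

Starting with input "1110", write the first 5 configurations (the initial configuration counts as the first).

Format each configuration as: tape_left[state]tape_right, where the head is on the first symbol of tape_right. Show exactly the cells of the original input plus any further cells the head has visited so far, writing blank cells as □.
Step 0: [q0]1110 (head at position 0)
Step 1: δ(q0, 1) = (q0, 1, R)  ⊢  1[q0]110 (head at position 1)
Step 2: δ(q0, 1) = (q0, 1, R)  ⊢  11[q0]10 (head at position 2)
Step 3: δ(q0, 1) = (q0, 1, R)  ⊢  111[q0]0 (head at position 3)
Step 4: δ(q0, 0) = (q0, 0, R)  ⊢  1110[q0]□ (head at position 4)

Final answer: [q0]1110 ⊢ 1[q0]110 ⊢ 11[q0]10 ⊢ 111[q0]0 ⊢ 1110[q0]□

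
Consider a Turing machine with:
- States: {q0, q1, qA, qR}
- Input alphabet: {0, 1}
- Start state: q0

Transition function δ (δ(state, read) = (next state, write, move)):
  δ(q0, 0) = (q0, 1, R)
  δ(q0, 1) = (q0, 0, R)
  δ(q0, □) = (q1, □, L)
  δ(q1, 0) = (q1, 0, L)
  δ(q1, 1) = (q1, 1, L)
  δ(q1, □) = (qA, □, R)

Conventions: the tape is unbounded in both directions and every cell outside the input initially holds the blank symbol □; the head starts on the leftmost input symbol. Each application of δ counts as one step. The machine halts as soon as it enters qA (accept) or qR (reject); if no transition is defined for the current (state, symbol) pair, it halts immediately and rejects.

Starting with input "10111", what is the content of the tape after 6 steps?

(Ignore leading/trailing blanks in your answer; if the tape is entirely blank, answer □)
Step 0: [q0]10111 (head at position 0)
Step 1: δ(q0, 1) = (q0, 0, R)  ⊢  0[q0]0111 (head at position 1)
Step 2: δ(q0, 0) = (q0, 1, R)  ⊢  01[q0]111 (head at position 2)
Step 3: δ(q0, 1) = (q0, 0, R)  ⊢  010[q0]11 (head at position 3)
Step 4: δ(q0, 1) = (q0, 0, R)  ⊢  0100[q0]1 (head at position 4)
Step 5: δ(q0, 1) = (q0, 0, R)  ⊢  01000[q0]□ (head at position 5)
Step 6: δ(q0, □) = (q1, □, L)  ⊢  0100[q1]0□ (head at position 4)
Tape after 6 steps (ignoring surrounding blanks): 01000

Final answer: Tape: 01000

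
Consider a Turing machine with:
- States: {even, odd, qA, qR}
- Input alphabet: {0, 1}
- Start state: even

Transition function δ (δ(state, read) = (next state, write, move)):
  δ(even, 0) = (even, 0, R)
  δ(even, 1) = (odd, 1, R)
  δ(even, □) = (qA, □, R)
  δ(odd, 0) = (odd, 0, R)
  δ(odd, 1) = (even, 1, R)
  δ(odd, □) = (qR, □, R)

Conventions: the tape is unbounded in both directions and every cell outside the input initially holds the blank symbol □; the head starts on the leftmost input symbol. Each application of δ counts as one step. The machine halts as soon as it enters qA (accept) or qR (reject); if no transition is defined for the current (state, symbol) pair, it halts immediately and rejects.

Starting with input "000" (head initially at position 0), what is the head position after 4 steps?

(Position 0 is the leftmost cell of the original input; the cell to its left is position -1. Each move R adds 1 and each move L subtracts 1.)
Step 0: [even]000 (head at position 0)
Step 1: δ(even, 0) = (even, 0, R)  ⊢  0[even]00 (head at position 1)
Step 2: δ(even, 0) = (even, 0, R)  ⊢  00[even]0 (head at position 2)
Step 3: δ(even, 0) = (even, 0, R)  ⊢  000[even]□ (head at position 3)
Step 4: δ(even, □) = (qA, □, R)  ⊢  000□[qA]□ (head at position 4)
Head position after 4 steps: 4

Final answer: Position 4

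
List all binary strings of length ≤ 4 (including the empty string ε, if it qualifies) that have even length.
Checking every binary string of length 0 to 4:
  Length 0: accepted: ε | rejected: (none)
  Length 1: accepted: (none) | rejected: 0, 1
  Length 2: accepted: 00, 01, 10, 11 | rejected: (none)
  Length 3: accepted: (none) | rejected: 000, 001, 010, 011, 100, 101, 110, 111
  Length 4: accepted: 0000, 0001, 0010, 0011, 0100, 0101, 0110, 0111, 1000, 1001, 1010, 1011, 1100, 1101, 1110, 1111 | rejected: (none)
Total: 21 string(s).

Final answer: ε, 00, 01, 10, 11, 0000, 0001, 0010, 0011, 0100, 0101, 0110, 0111, 1000, 1001, 1010, 1011, 1100, 1101, 1110, 1111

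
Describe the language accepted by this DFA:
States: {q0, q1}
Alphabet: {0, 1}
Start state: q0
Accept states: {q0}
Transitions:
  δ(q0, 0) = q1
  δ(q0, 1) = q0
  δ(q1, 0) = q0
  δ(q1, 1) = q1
Analyzing the DFA structure:
Start state: q0
Accept states: {q0}
Interpreting what each state remembers (checking against the transitions):
  q0: an even number of 0s has been read so far
  q1: an odd number of 0s has been read so far
  δ(q0, 0): in q0 (an even number of 0s has been read so far), after reading 0 we have: an odd number of 0s has been read so far → q1
  δ(q0, 1): in q0 (an even number of 0s has been read so far), after reading 1 we have: an even number of 0s has been read so far → q0
  δ(q1, 0): in q1 (an odd number of 0s has been read so far), after reading 0 we have: an even number of 0s has been read so far → q0
  δ(q1, 1): in q1 (an odd number of 0s has been read so far), after reading 1 we have: an odd number of 0s has been read so far → q1
A string is accepted iff it ends in {q0}, i.e. an even number of 0s has been read so far.
Language: All binary strings with an even number of 0s

Final answer: All binary strings with an even number of 0s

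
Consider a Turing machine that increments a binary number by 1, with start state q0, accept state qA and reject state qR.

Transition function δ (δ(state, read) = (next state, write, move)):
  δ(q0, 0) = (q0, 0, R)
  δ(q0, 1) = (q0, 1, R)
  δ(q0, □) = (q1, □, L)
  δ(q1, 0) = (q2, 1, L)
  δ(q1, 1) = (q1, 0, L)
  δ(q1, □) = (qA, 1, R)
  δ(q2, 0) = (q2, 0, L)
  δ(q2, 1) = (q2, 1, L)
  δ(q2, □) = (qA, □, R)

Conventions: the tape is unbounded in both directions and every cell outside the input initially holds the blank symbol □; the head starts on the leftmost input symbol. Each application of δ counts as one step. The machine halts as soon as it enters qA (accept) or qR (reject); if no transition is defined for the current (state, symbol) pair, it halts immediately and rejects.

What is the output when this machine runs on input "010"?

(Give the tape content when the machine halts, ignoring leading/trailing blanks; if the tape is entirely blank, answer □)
Step 0: [q0]010 (head at position 0)
Step 1: δ(q0, 0) = (q0, 0, R)  ⊢  0[q0]10 (head at position 1)
Step 2: δ(q0, 1) = (q0, 1, R)  ⊢  01[q0]0 (head at position 2)
Step 3: δ(q0, 0) = (q0, 0, R)  ⊢  010[q0]□ (head at position 3)
Step 4: δ(q0, □) = (q1, □, L)  ⊢  01[q1]0□ (head at position 2)
Step 5: δ(q1, 0) = (q2, 1, L)  ⊢  0[q2]11□ (head at position 1)
Step 6: δ(q2, 1) = (q2, 1, L)  ⊢  [q2]011□ (head at position 0)
Step 7: δ(q2, 0) = (q2, 0, L)  ⊢  [q2]□011□ (head at position -1)
Step 8: δ(q2, □) = (qA, □, R)  ⊢  □[qA]011□ (head at position 0)
The machine is in qA, so it halts and accepts.
Tape content when halted (ignoring surrounding blanks): 011

Final answer: Output: 011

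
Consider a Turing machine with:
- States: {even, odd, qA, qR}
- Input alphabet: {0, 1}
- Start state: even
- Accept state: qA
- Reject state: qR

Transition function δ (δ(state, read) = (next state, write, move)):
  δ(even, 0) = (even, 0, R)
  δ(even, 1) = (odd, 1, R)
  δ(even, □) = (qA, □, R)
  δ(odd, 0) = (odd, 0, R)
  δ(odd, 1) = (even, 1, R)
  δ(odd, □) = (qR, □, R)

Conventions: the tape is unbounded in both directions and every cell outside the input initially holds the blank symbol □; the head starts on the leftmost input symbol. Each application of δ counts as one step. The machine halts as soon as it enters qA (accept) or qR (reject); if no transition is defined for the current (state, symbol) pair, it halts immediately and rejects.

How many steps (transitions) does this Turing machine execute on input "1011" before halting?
Step 0: [even]1011 (head at position 0)
Step 1: δ(even, 1) = (odd, 1, R)  ⊢  1[odd]011 (head at position 1)
Step 2: δ(odd, 0) = (odd, 0, R)  ⊢  10[odd]11 (head at position 2)
Step 3: δ(odd, 1) = (even, 1, R)  ⊢  101[even]1 (head at position 3)
Step 4: δ(even, 1) = (odd, 1, R)  ⊢  1011[odd]□ (head at position 4)
Step 5: δ(odd, □) = (qR, □, R)  ⊢  1011□[qR]□ (head at position 5)
The machine is in qR, so it halts and rejects.
Number of transitions executed: 5.

Final answer: 5 steps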